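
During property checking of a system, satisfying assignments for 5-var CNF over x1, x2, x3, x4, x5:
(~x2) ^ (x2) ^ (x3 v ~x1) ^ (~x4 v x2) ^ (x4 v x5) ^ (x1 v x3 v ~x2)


CNF with 6 clauses over 5 vars (32 assignments).
An assignment satisfies CNF iff every clause has >=1 true literal.
Check each row (bits = x1,x2,x3,x4,x5; clause T/F shown):
  row 0 [00000]: clauses=TFTTFT -> 0
  row 1 [00001]: clauses=TFTTTT -> 0
  row 2 [00010]: clauses=TFTFTT -> 0
  row 3 [00011]: clauses=TFTFTT -> 0
  row 4 [00100]: clauses=TFTTFT -> 0
  row 5 [00101]: clauses=TFTTTT -> 0
  row 6 [00110]: clauses=TFTFTT -> 0
  row 7 [00111]: clauses=TFTFTT -> 0
  row 8 [01000]: clauses=FTTTFF -> 0
  row 9 [01001]: clauses=FTTTTF -> 0
  row 10 [01010]: clauses=FTTTTF -> 0
  row 11 [01011]: clauses=FTTTTF -> 0
  row 12 [01100]: clauses=FTTTFT -> 0
  row 13 [01101]: clauses=FTTTTT -> 0
  row 14 [01110]: clauses=FTTTTT -> 0
  row 15 [01111]: clauses=FTTTTT -> 0
  row 16 [10000]: clauses=TFFTFT -> 0
  row 17 [10001]: clauses=TFFTTT -> 0
  row 18 [10010]: clauses=TFFFTT -> 0
  row 19 [10011]: clauses=TFFFTT -> 0
  row 20 [10100]: clauses=TFTTFT -> 0
  row 21 [10101]: clauses=TFTTTT -> 0
  row 22 [10110]: clauses=TFTFTT -> 0
  row 23 [10111]: clauses=TFTFTT -> 0
  row 24 [11000]: clauses=FTFTFT -> 0
  row 25 [11001]: clauses=FTFTTT -> 0
  row 26 [11010]: clauses=FTFTTT -> 0
  row 27 [11011]: clauses=FTFTTT -> 0
  row 28 [11100]: clauses=FTTTFT -> 0
  row 29 [11101]: clauses=FTTTTT -> 0
  row 30 [11110]: clauses=FTTTTT -> 0
  row 31 [11111]: clauses=FTTTTT -> 0
Full result column, 8 rows per line (x1,x2 fixed per line; x3,x4,x5 runs 000..111 left to right):
  rows 0-7 [x1,x2=00]: 00000000  (ones: 0)
  rows 8-15 [x1,x2=01]: 00000000  (ones: 0)
  rows 16-23 [x1,x2=10]: 00000000  (ones: 0)
  rows 24-31 [x1,x2=11]: 00000000  (ones: 0)
Satisfying assignments = 0+0+0+0 = 0

0


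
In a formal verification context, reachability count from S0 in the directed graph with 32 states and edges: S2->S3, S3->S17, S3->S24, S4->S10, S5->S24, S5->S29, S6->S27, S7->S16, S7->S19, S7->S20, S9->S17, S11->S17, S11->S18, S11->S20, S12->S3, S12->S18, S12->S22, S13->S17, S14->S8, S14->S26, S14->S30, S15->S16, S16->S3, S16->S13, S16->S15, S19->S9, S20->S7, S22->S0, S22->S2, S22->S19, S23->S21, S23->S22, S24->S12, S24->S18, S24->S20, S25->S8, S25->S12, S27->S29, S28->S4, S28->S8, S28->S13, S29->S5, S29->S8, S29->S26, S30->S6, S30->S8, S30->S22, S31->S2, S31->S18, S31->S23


BFS from S0:
  layer 0: {S0}
Reachable set: {S0}
Count = 1

1


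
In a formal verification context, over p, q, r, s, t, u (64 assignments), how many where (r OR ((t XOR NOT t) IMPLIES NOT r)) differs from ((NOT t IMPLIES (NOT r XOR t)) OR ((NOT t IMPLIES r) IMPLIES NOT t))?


F1 = (r OR ((t XOR NOT t) IMPLIES NOT r))
F2 = ((NOT t IMPLIES (NOT r XOR t)) OR ((NOT t IMPLIES r) IMPLIES NOT t))
Evaluate both on each of 64 rows (bits = p,q,r,s,t,u):
  row 0 [000000]: F1=1 F2=1 -> 0
  row 1 [000001]: F1=1 F2=1 -> 0
  row 2 [000010]: F1=1 F2=1 -> 0
  row 3 [000011]: F1=1 F2=1 -> 0
  row 4 [000100]: F1=1 F2=1 -> 0
  (every remaining row is evaluated the same way; all 64 results are listed next)
Full result column, 8 rows per line (p,q,r fixed per line; s,t,u runs 000..111 left to right):
  rows 0-7 [p,q,r=000]: 00000000  (ones: 0)
  rows 8-15 [p,q,r=001]: 00000000  (ones: 0)
  rows 16-23 [p,q,r=010]: 00000000  (ones: 0)
  rows 24-31 [p,q,r=011]: 00000000  (ones: 0)
  rows 32-39 [p,q,r=100]: 00000000  (ones: 0)
  rows 40-47 [p,q,r=101]: 00000000  (ones: 0)
  rows 48-55 [p,q,r=110]: 00000000  (ones: 0)
  rows 56-63 [p,q,r=111]: 00000000  (ones: 0)
Disagreements = 0+0+0+0+0+0+0+0 = 0

0


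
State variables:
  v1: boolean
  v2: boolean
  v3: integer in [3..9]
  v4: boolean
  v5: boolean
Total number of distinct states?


State space = product of domain sizes of all variables.
Domain sizes:
  v1 (boolean): 2
  v2 (boolean): 2
  v3 (integer in [3..9]): 7
  v4 (boolean): 2
  v5 (boolean): 2
Product = 2 * 2 * 7 * 2 * 2 = 112

112


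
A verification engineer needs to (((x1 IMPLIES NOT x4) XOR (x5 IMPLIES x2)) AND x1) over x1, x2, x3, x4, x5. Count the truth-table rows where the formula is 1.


Formula: (((x1 IMPLIES NOT x4) XOR (x5 IMPLIES x2)) AND x1) over 5 vars (32 rows)
Evaluate each row (x1, x2, x3, x4, x5 as bits, MSB first):
  row 0 [00000]: (((0 IMPLIES NOT 0) XOR (0 IMPLIES 0)) AND 0) -> 0
  row 1 [00001]: (((0 IMPLIES NOT 0) XOR (1 IMPLIES 0)) AND 0) -> 0
  row 2 [00010]: (((0 IMPLIES NOT 1) XOR (0 IMPLIES 0)) AND 0) -> 0
  row 3 [00011]: (((0 IMPLIES NOT 1) XOR (1 IMPLIES 0)) AND 0) -> 0
  row 4 [00100]: (((0 IMPLIES NOT 0) XOR (0 IMPLIES 0)) AND 0) -> 0
  row 5 [00101]: (((0 IMPLIES NOT 0) XOR (1 IMPLIES 0)) AND 0) -> 0
  row 6 [00110]: (((0 IMPLIES NOT 1) XOR (0 IMPLIES 0)) AND 0) -> 0
  row 7 [00111]: (((0 IMPLIES NOT 1) XOR (1 IMPLIES 0)) AND 0) -> 0
  row 8 [01000]: (((0 IMPLIES NOT 0) XOR (0 IMPLIES 1)) AND 0) -> 0
  row 9 [01001]: (((0 IMPLIES NOT 0) XOR (1 IMPLIES 1)) AND 0) -> 0
  row 10 [01010]: (((0 IMPLIES NOT 1) XOR (0 IMPLIES 1)) AND 0) -> 0
  row 11 [01011]: (((0 IMPLIES NOT 1) XOR (1 IMPLIES 1)) AND 0) -> 0
  row 12 [01100]: (((0 IMPLIES NOT 0) XOR (0 IMPLIES 1)) AND 0) -> 0
  row 13 [01101]: (((0 IMPLIES NOT 0) XOR (1 IMPLIES 1)) AND 0) -> 0
  row 14 [01110]: (((0 IMPLIES NOT 1) XOR (0 IMPLIES 1)) AND 0) -> 0
  row 15 [01111]: (((0 IMPLIES NOT 1) XOR (1 IMPLIES 1)) AND 0) -> 0
  row 16 [10000]: (((1 IMPLIES NOT 0) XOR (0 IMPLIES 0)) AND 1) -> 0
  row 17 [10001]: (((1 IMPLIES NOT 0) XOR (1 IMPLIES 0)) AND 1) -> 1
  row 18 [10010]: (((1 IMPLIES NOT 1) XOR (0 IMPLIES 0)) AND 1) -> 1
  row 19 [10011]: (((1 IMPLIES NOT 1) XOR (1 IMPLIES 0)) AND 1) -> 0
  row 20 [10100]: (((1 IMPLIES NOT 0) XOR (0 IMPLIES 0)) AND 1) -> 0
  row 21 [10101]: (((1 IMPLIES NOT 0) XOR (1 IMPLIES 0)) AND 1) -> 1
  row 22 [10110]: (((1 IMPLIES NOT 1) XOR (0 IMPLIES 0)) AND 1) -> 1
  row 23 [10111]: (((1 IMPLIES NOT 1) XOR (1 IMPLIES 0)) AND 1) -> 0
  row 24 [11000]: (((1 IMPLIES NOT 0) XOR (0 IMPLIES 1)) AND 1) -> 0
  row 25 [11001]: (((1 IMPLIES NOT 0) XOR (1 IMPLIES 1)) AND 1) -> 0
  row 26 [11010]: (((1 IMPLIES NOT 1) XOR (0 IMPLIES 1)) AND 1) -> 1
  row 27 [11011]: (((1 IMPLIES NOT 1) XOR (1 IMPLIES 1)) AND 1) -> 1
  row 28 [11100]: (((1 IMPLIES NOT 0) XOR (0 IMPLIES 1)) AND 1) -> 0
  row 29 [11101]: (((1 IMPLIES NOT 0) XOR (1 IMPLIES 1)) AND 1) -> 0
  row 30 [11110]: (((1 IMPLIES NOT 1) XOR (0 IMPLIES 1)) AND 1) -> 1
  row 31 [11111]: (((1 IMPLIES NOT 1) XOR (1 IMPLIES 1)) AND 1) -> 1
Full result column, 8 rows per line (x1,x2 fixed per line; x3,x4,x5 runs 000..111 left to right):
  rows 0-7 [x1,x2=00]: 00000000  (ones: 0)
  rows 8-15 [x1,x2=01]: 00000000  (ones: 0)
  rows 16-23 [x1,x2=10]: 01100110  (ones: 4)
  rows 24-31 [x1,x2=11]: 00110011  (ones: 4)
Count of 1-rows = 0+0+4+4 = 8

8


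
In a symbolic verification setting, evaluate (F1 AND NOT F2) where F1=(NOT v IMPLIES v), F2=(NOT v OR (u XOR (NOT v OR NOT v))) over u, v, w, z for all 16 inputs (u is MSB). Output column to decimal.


F1 = (NOT v IMPLIES v)
F2 = (NOT v OR (u XOR (NOT v OR NOT v)))
Counterexample to F1=>F2 is where F1=1 and F2=0.
Evaluate each row (bits = u,v,w,z, MSB first):
  row 0 [0000]: F1=0 F2=1 -> F1&~F2 -> 0
  row 1 [0001]: F1=0 F2=1 -> F1&~F2 -> 0
  row 2 [0010]: F1=0 F2=1 -> F1&~F2 -> 0
  row 3 [0011]: F1=0 F2=1 -> F1&~F2 -> 0
  row 4 [0100]: F1=1 F2=0 -> F1&~F2 -> 1
  row 5 [0101]: F1=1 F2=0 -> F1&~F2 -> 1
  row 6 [0110]: F1=1 F2=0 -> F1&~F2 -> 1
  row 7 [0111]: F1=1 F2=0 -> F1&~F2 -> 1
  row 8 [1000]: F1=0 F2=1 -> F1&~F2 -> 0
  row 9 [1001]: F1=0 F2=1 -> F1&~F2 -> 0
  row 10 [1010]: F1=0 F2=1 -> F1&~F2 -> 0
  row 11 [1011]: F1=0 F2=1 -> F1&~F2 -> 0
  row 12 [1100]: F1=1 F2=1 -> F1&~F2 -> 0
  row 13 [1101]: F1=1 F2=1 -> F1&~F2 -> 0
  row 14 [1110]: F1=1 F2=1 -> F1&~F2 -> 0
  row 15 [1111]: F1=1 F2=1 -> F1&~F2 -> 0
Full result column, 4 rows per line (u,v fixed per line; w,z runs 00..11 left to right):
  rows 0-3 [u,v=00]: 0000  = hex 0
  rows 4-7 [u,v=01]: 1111  = hex F
  rows 8-11 [u,v=10]: 0000  = hex 0
  rows 12-15 [u,v=11]: 0000  = hex 0
Counterexample vector (row 0 .. row 15) = 0000111100000000
Output column grouped in 4s = 0000 1111 0000 0000 = 0x0F00
Convert to decimal digit by digit (value = value*16 + digit):
  0 -> 0
  0*16 + 15 (F) = 15
  15*16 + 0 = 240
  240*16 + 0 = 3840
Decimal = 3840

3840


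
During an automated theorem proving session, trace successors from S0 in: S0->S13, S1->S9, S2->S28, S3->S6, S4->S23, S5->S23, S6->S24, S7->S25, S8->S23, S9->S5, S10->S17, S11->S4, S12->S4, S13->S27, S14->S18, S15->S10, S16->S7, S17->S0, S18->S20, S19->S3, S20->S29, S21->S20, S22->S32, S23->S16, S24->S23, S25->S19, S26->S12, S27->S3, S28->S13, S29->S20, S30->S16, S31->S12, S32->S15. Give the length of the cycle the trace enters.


Trace from S0 until a state repeats:
  S0 -> S13 -> S27 -> S3 -> S6 -> S24 -> S23 -> S16 -> S7 -> S25 -> S19 -> S3
S3 first seen at step 3, revisited at step 11.
Cycle length = 11 - 3 = 8

8


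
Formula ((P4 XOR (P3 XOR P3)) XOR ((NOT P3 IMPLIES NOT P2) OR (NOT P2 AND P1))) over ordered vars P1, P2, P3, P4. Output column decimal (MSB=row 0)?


Formula: ((P4 XOR (P3 XOR P3)) XOR ((NOT P3 IMPLIES NOT P2) OR (NOT P2 AND P1))) over P1, P2, P3, P4 (16 rows)
Evaluate each row (bits = P1,P2,P3,P4, MSB first):
  row 0 [0000]: ((0 XOR (0 XOR 0)) XOR ((NOT 0 IMPLIES NOT 0) OR (NOT 0 AND 0))) -> 1
  row 1 [0001]: ((1 XOR (0 XOR 0)) XOR ((NOT 0 IMPLIES NOT 0) OR (NOT 0 AND 0))) -> 0
  row 2 [0010]: ((0 XOR (1 XOR 1)) XOR ((NOT 1 IMPLIES NOT 0) OR (NOT 0 AND 0))) -> 1
  row 3 [0011]: ((1 XOR (1 XOR 1)) XOR ((NOT 1 IMPLIES NOT 0) OR (NOT 0 AND 0))) -> 0
  row 4 [0100]: ((0 XOR (0 XOR 0)) XOR ((NOT 0 IMPLIES NOT 1) OR (NOT 1 AND 0))) -> 0
  row 5 [0101]: ((1 XOR (0 XOR 0)) XOR ((NOT 0 IMPLIES NOT 1) OR (NOT 1 AND 0))) -> 1
  row 6 [0110]: ((0 XOR (1 XOR 1)) XOR ((NOT 1 IMPLIES NOT 1) OR (NOT 1 AND 0))) -> 1
  row 7 [0111]: ((1 XOR (1 XOR 1)) XOR ((NOT 1 IMPLIES NOT 1) OR (NOT 1 AND 0))) -> 0
  row 8 [1000]: ((0 XOR (0 XOR 0)) XOR ((NOT 0 IMPLIES NOT 0) OR (NOT 0 AND 1))) -> 1
  row 9 [1001]: ((1 XOR (0 XOR 0)) XOR ((NOT 0 IMPLIES NOT 0) OR (NOT 0 AND 1))) -> 0
  row 10 [1010]: ((0 XOR (1 XOR 1)) XOR ((NOT 1 IMPLIES NOT 0) OR (NOT 0 AND 1))) -> 1
  row 11 [1011]: ((1 XOR (1 XOR 1)) XOR ((NOT 1 IMPLIES NOT 0) OR (NOT 0 AND 1))) -> 0
  row 12 [1100]: ((0 XOR (0 XOR 0)) XOR ((NOT 0 IMPLIES NOT 1) OR (NOT 1 AND 1))) -> 0
  row 13 [1101]: ((1 XOR (0 XOR 0)) XOR ((NOT 0 IMPLIES NOT 1) OR (NOT 1 AND 1))) -> 1
  row 14 [1110]: ((0 XOR (1 XOR 1)) XOR ((NOT 1 IMPLIES NOT 1) OR (NOT 1 AND 1))) -> 1
  row 15 [1111]: ((1 XOR (1 XOR 1)) XOR ((NOT 1 IMPLIES NOT 1) OR (NOT 1 AND 1))) -> 0
Full result column, 4 rows per line (P1,P2 fixed per line; P3,P4 runs 00..11 left to right):
  rows 0-3 [P1,P2=00]: 1010  = hex A
  rows 4-7 [P1,P2=01]: 0110  = hex 6
  rows 8-11 [P1,P2=10]: 1010  = hex A
  rows 12-15 [P1,P2=11]: 0110  = hex 6
Output column (row 0 .. row 15) = 1010011010100110
Output column grouped in 4s = 1010 0110 1010 0110 = 0xA6A6
Convert to decimal digit by digit (value = value*16 + digit):
  A -> 10
  10*16 + 6 = 166
  166*16 + 10 (A) = 2666
  2666*16 + 6 = 42662
Decimal = 42662

42662


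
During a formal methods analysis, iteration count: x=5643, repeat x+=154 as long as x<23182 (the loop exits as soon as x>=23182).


Step 1: x goes from 5643 toward 23182 by 154; the body runs while x<23182, so iterations = ceil((bound-start)/step)
Step 2: Distance=17539
Step 3: ceil(17539/154)=114

114


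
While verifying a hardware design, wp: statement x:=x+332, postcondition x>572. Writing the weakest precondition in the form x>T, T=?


Formula: wp(x:=E, P) = P[E/x] (substitute E for x in postcondition)
Step 1: Postcondition: x>572
Step 2: Substitute x+332 for x: x+332>572
Step 3: Solve for x: x > 572-332 = 240

240


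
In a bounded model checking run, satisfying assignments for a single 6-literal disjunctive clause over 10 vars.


Step 1: Total=2^10=1024
Step 2: Unsat when all 6 false: 2^4=16
Step 3: Sat=1024-16=1008

1008


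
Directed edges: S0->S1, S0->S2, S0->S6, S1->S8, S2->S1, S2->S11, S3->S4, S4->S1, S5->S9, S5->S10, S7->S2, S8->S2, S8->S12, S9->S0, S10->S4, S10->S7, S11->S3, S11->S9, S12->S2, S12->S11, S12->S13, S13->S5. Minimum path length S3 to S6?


BFS layer-by-layer from S3:
  dist 0: {S3}
  dist 1: {S4}
  dist 2: {S1}
  dist 3: {S8}
  dist 4: {S2, S12}
  dist 5: {S11, S13}
  dist 6: {S5, S9}
  dist 7: {S0, S10}
  dist 8: {S6, S7}
  -> S6 reached at distance 8
Shortest path length = 8

8


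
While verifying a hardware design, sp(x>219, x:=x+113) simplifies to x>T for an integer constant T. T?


Formula: sp(P, x:=E) = exists old_x. (x = E[old_x/x]) AND P[old_x/x] (old_x is the value of x before the assignment; eliminate old_x by solving x = E[old_x/x] for old_x)
Step 1: Precondition P: x>219, i.e. old_x > 219
Step 2: Assignment gives x = old_x + 113, so old_x = x - 113
Step 3: Substitute into P: x - 113 > 219
Step 4: Simplify: x > 219+113 = 332

332


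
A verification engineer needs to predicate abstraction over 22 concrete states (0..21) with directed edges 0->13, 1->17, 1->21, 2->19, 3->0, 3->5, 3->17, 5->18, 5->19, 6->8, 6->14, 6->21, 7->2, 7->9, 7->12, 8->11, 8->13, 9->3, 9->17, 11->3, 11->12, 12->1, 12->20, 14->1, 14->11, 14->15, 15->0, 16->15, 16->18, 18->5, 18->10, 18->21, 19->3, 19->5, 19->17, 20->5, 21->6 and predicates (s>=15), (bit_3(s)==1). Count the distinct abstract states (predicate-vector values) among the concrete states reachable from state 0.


BFS from 0:
Concrete reachable: {0, 13}
Abstract via predicates (s>=15), (bit_3(s)==1):
  (0,0) <- {0}
  (0,1) <- {13}
Distinct abstract states = 2

2


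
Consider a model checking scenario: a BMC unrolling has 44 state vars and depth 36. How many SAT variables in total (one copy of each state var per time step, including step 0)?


BMC unrolls to depth k, creating one copy of each state var for steps 0..k.
Step count = 36 + 1 = 37 (steps 0 through 36)
Vars per step = 44
Total = 44 * 37 = 1628

1628


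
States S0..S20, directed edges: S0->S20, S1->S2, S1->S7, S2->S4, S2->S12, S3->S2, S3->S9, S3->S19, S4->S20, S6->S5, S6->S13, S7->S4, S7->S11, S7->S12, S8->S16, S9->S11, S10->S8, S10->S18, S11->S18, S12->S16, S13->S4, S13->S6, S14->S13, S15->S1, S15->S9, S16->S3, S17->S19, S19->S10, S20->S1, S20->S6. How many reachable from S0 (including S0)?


BFS from S0:
  layer 0: {S0}
  layer 1: {S20}
  layer 2: {S1, S6}
  layer 3: {S2, S5, S7, S13}
  layer 4: {S4, S11, S12}
  layer 5: {S16, S18}
  layer 6: {S3}
  layer 7: {S9, S19}
  layer 8: {S10}
  layer 9: {S8}
Reachable set: {S0, S1, S2, S3, S4, S5, S6, S7, S8, S9, S10, S11, S12, S13, S16, S18, S19, S20}
Count = 18

18


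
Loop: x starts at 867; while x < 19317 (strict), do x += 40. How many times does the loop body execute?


Step 1: x goes from 867 toward 19317 by 40; the body runs while x<19317, so iterations = ceil((bound-start)/step)
Step 2: Distance=18450
Step 3: ceil(18450/40)=462

462


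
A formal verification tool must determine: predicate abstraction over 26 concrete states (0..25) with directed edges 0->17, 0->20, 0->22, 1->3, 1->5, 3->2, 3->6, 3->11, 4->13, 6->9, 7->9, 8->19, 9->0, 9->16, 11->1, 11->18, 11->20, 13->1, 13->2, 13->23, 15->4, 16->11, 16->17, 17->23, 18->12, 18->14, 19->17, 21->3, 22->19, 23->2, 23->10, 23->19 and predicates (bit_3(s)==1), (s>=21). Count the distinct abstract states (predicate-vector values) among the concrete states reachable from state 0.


BFS from 0:
Concrete reachable: {0, 2, 10, 17, 19, 20, 22, 23}
Abstract via predicates (bit_3(s)==1), (s>=21):
  (0,0) <- {0, 2, 17, 19, 20}
  (0,1) <- {22, 23}
  (1,0) <- {10}
Distinct abstract states = 3

3


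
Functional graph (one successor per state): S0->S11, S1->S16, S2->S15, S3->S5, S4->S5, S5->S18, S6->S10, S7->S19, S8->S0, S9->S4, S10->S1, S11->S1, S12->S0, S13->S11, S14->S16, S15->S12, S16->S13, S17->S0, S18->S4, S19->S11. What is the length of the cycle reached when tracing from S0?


Trace from S0 until a state repeats:
  S0 -> S11 -> S1 -> S16 -> S13 -> S11
S11 first seen at step 1, revisited at step 5.
Cycle length = 5 - 1 = 4

4


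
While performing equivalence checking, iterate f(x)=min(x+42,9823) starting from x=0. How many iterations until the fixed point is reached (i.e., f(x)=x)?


Step 1: x=0, cap=9823, increment=42
Step 2: x grows by 42 each step until capped at 9823; fixed point is x=9823
Step 3: iterations = ceil(9823/42) = 234

234


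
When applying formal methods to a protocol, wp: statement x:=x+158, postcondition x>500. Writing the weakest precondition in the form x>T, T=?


Formula: wp(x:=E, P) = P[E/x] (substitute E for x in postcondition)
Step 1: Postcondition: x>500
Step 2: Substitute x+158 for x: x+158>500
Step 3: Solve for x: x > 500-158 = 342

342


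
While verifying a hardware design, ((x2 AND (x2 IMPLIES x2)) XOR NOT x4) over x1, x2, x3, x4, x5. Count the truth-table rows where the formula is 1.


Formula: ((x2 AND (x2 IMPLIES x2)) XOR NOT x4) over 5 vars (32 rows)
Evaluate each row (x1, x2, x3, x4, x5 as bits, MSB first):
  row 0 [00000]: ((0 AND (0 IMPLIES 0)) XOR NOT 0) -> 1
  row 1 [00001]: ((0 AND (0 IMPLIES 0)) XOR NOT 0) -> 1
  row 2 [00010]: ((0 AND (0 IMPLIES 0)) XOR NOT 1) -> 0
  row 3 [00011]: ((0 AND (0 IMPLIES 0)) XOR NOT 1) -> 0
  row 4 [00100]: ((0 AND (0 IMPLIES 0)) XOR NOT 0) -> 1
  row 5 [00101]: ((0 AND (0 IMPLIES 0)) XOR NOT 0) -> 1
  row 6 [00110]: ((0 AND (0 IMPLIES 0)) XOR NOT 1) -> 0
  row 7 [00111]: ((0 AND (0 IMPLIES 0)) XOR NOT 1) -> 0
  row 8 [01000]: ((1 AND (1 IMPLIES 1)) XOR NOT 0) -> 0
  row 9 [01001]: ((1 AND (1 IMPLIES 1)) XOR NOT 0) -> 0
  row 10 [01010]: ((1 AND (1 IMPLIES 1)) XOR NOT 1) -> 1
  row 11 [01011]: ((1 AND (1 IMPLIES 1)) XOR NOT 1) -> 1
  row 12 [01100]: ((1 AND (1 IMPLIES 1)) XOR NOT 0) -> 0
  row 13 [01101]: ((1 AND (1 IMPLIES 1)) XOR NOT 0) -> 0
  row 14 [01110]: ((1 AND (1 IMPLIES 1)) XOR NOT 1) -> 1
  row 15 [01111]: ((1 AND (1 IMPLIES 1)) XOR NOT 1) -> 1
  row 16 [10000]: ((0 AND (0 IMPLIES 0)) XOR NOT 0) -> 1
  row 17 [10001]: ((0 AND (0 IMPLIES 0)) XOR NOT 0) -> 1
  row 18 [10010]: ((0 AND (0 IMPLIES 0)) XOR NOT 1) -> 0
  row 19 [10011]: ((0 AND (0 IMPLIES 0)) XOR NOT 1) -> 0
  row 20 [10100]: ((0 AND (0 IMPLIES 0)) XOR NOT 0) -> 1
  row 21 [10101]: ((0 AND (0 IMPLIES 0)) XOR NOT 0) -> 1
  row 22 [10110]: ((0 AND (0 IMPLIES 0)) XOR NOT 1) -> 0
  row 23 [10111]: ((0 AND (0 IMPLIES 0)) XOR NOT 1) -> 0
  row 24 [11000]: ((1 AND (1 IMPLIES 1)) XOR NOT 0) -> 0
  row 25 [11001]: ((1 AND (1 IMPLIES 1)) XOR NOT 0) -> 0
  row 26 [11010]: ((1 AND (1 IMPLIES 1)) XOR NOT 1) -> 1
  row 27 [11011]: ((1 AND (1 IMPLIES 1)) XOR NOT 1) -> 1
  row 28 [11100]: ((1 AND (1 IMPLIES 1)) XOR NOT 0) -> 0
  row 29 [11101]: ((1 AND (1 IMPLIES 1)) XOR NOT 0) -> 0
  row 30 [11110]: ((1 AND (1 IMPLIES 1)) XOR NOT 1) -> 1
  row 31 [11111]: ((1 AND (1 IMPLIES 1)) XOR NOT 1) -> 1
Full result column, 8 rows per line (x1,x2 fixed per line; x3,x4,x5 runs 000..111 left to right):
  rows 0-7 [x1,x2=00]: 11001100  (ones: 4)
  rows 8-15 [x1,x2=01]: 00110011  (ones: 4)
  rows 16-23 [x1,x2=10]: 11001100  (ones: 4)
  rows 24-31 [x1,x2=11]: 00110011  (ones: 4)
Count of 1-rows = 4+4+4+4 = 16

16


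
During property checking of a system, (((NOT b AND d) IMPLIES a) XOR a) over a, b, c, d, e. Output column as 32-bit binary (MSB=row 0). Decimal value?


Formula: (((NOT b AND d) IMPLIES a) XOR a) over a, b, c, d, e (32 rows)
Evaluate each row (bits = a,b,c,d,e, MSB first):
  row 0 [00000]: (((NOT 0 AND 0) IMPLIES 0) XOR 0) -> 1
  row 1 [00001]: (((NOT 0 AND 0) IMPLIES 0) XOR 0) -> 1
  row 2 [00010]: (((NOT 0 AND 1) IMPLIES 0) XOR 0) -> 0
  row 3 [00011]: (((NOT 0 AND 1) IMPLIES 0) XOR 0) -> 0
  row 4 [00100]: (((NOT 0 AND 0) IMPLIES 0) XOR 0) -> 1
  row 5 [00101]: (((NOT 0 AND 0) IMPLIES 0) XOR 0) -> 1
  row 6 [00110]: (((NOT 0 AND 1) IMPLIES 0) XOR 0) -> 0
  row 7 [00111]: (((NOT 0 AND 1) IMPLIES 0) XOR 0) -> 0
  row 8 [01000]: (((NOT 1 AND 0) IMPLIES 0) XOR 0) -> 1
  row 9 [01001]: (((NOT 1 AND 0) IMPLIES 0) XOR 0) -> 1
  row 10 [01010]: (((NOT 1 AND 1) IMPLIES 0) XOR 0) -> 1
  row 11 [01011]: (((NOT 1 AND 1) IMPLIES 0) XOR 0) -> 1
  row 12 [01100]: (((NOT 1 AND 0) IMPLIES 0) XOR 0) -> 1
  row 13 [01101]: (((NOT 1 AND 0) IMPLIES 0) XOR 0) -> 1
  row 14 [01110]: (((NOT 1 AND 1) IMPLIES 0) XOR 0) -> 1
  row 15 [01111]: (((NOT 1 AND 1) IMPLIES 0) XOR 0) -> 1
  row 16 [10000]: (((NOT 0 AND 0) IMPLIES 1) XOR 1) -> 0
  row 17 [10001]: (((NOT 0 AND 0) IMPLIES 1) XOR 1) -> 0
  row 18 [10010]: (((NOT 0 AND 1) IMPLIES 1) XOR 1) -> 0
  row 19 [10011]: (((NOT 0 AND 1) IMPLIES 1) XOR 1) -> 0
  row 20 [10100]: (((NOT 0 AND 0) IMPLIES 1) XOR 1) -> 0
  row 21 [10101]: (((NOT 0 AND 0) IMPLIES 1) XOR 1) -> 0
  row 22 [10110]: (((NOT 0 AND 1) IMPLIES 1) XOR 1) -> 0
  row 23 [10111]: (((NOT 0 AND 1) IMPLIES 1) XOR 1) -> 0
  row 24 [11000]: (((NOT 1 AND 0) IMPLIES 1) XOR 1) -> 0
  row 25 [11001]: (((NOT 1 AND 0) IMPLIES 1) XOR 1) -> 0
  row 26 [11010]: (((NOT 1 AND 1) IMPLIES 1) XOR 1) -> 0
  row 27 [11011]: (((NOT 1 AND 1) IMPLIES 1) XOR 1) -> 0
  row 28 [11100]: (((NOT 1 AND 0) IMPLIES 1) XOR 1) -> 0
  row 29 [11101]: (((NOT 1 AND 0) IMPLIES 1) XOR 1) -> 0
  row 30 [11110]: (((NOT 1 AND 1) IMPLIES 1) XOR 1) -> 0
  row 31 [11111]: (((NOT 1 AND 1) IMPLIES 1) XOR 1) -> 0
Full result column, 4 rows per line (a,b,c fixed per line; d,e runs 00..11 left to right):
  rows 0-3 [a,b,c=000]: 1100  = hex C
  rows 4-7 [a,b,c=001]: 1100  = hex C
  rows 8-11 [a,b,c=010]: 1111  = hex F
  rows 12-15 [a,b,c=011]: 1111  = hex F
  rows 16-19 [a,b,c=100]: 0000  = hex 0
  rows 20-23 [a,b,c=101]: 0000  = hex 0
  rows 24-27 [a,b,c=110]: 0000  = hex 0
  rows 28-31 [a,b,c=111]: 0000  = hex 0
Output column (row 0 .. row 31) = 11001100111111110000000000000000
Output column grouped in 4s = 1100 1100 1111 1111 0000 0000 0000 0000 = 0xCCFF0000
Convert to decimal digit by digit (value = value*16 + digit):
  C -> 12
  12*16 + 12 (C) = 204
  204*16 + 15 (F) = 3279
  3279*16 + 15 (F) = 52479
  52479*16 + 0 = 839664
  839664*16 + 0 = 13434624
  13434624*16 + 0 = 214953984
  214953984*16 + 0 = 3439263744
Decimal = 3439263744

3439263744


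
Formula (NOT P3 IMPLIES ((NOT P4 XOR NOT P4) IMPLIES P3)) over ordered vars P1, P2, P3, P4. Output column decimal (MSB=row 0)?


Formula: (NOT P3 IMPLIES ((NOT P4 XOR NOT P4) IMPLIES P3)) over P1, P2, P3, P4 (16 rows)
Evaluate each row (bits = P1,P2,P3,P4, MSB first):
  row 0 [0000]: (NOT 0 IMPLIES ((NOT 0 XOR NOT 0) IMPLIES 0)) -> 1
  row 1 [0001]: (NOT 0 IMPLIES ((NOT 1 XOR NOT 1) IMPLIES 0)) -> 1
  row 2 [0010]: (NOT 1 IMPLIES ((NOT 0 XOR NOT 0) IMPLIES 1)) -> 1
  row 3 [0011]: (NOT 1 IMPLIES ((NOT 1 XOR NOT 1) IMPLIES 1)) -> 1
  row 4 [0100]: (NOT 0 IMPLIES ((NOT 0 XOR NOT 0) IMPLIES 0)) -> 1
  row 5 [0101]: (NOT 0 IMPLIES ((NOT 1 XOR NOT 1) IMPLIES 0)) -> 1
  row 6 [0110]: (NOT 1 IMPLIES ((NOT 0 XOR NOT 0) IMPLIES 1)) -> 1
  row 7 [0111]: (NOT 1 IMPLIES ((NOT 1 XOR NOT 1) IMPLIES 1)) -> 1
  row 8 [1000]: (NOT 0 IMPLIES ((NOT 0 XOR NOT 0) IMPLIES 0)) -> 1
  row 9 [1001]: (NOT 0 IMPLIES ((NOT 1 XOR NOT 1) IMPLIES 0)) -> 1
  row 10 [1010]: (NOT 1 IMPLIES ((NOT 0 XOR NOT 0) IMPLIES 1)) -> 1
  row 11 [1011]: (NOT 1 IMPLIES ((NOT 1 XOR NOT 1) IMPLIES 1)) -> 1
  row 12 [1100]: (NOT 0 IMPLIES ((NOT 0 XOR NOT 0) IMPLIES 0)) -> 1
  row 13 [1101]: (NOT 0 IMPLIES ((NOT 1 XOR NOT 1) IMPLIES 0)) -> 1
  row 14 [1110]: (NOT 1 IMPLIES ((NOT 0 XOR NOT 0) IMPLIES 1)) -> 1
  row 15 [1111]: (NOT 1 IMPLIES ((NOT 1 XOR NOT 1) IMPLIES 1)) -> 1
Full result column, 4 rows per line (P1,P2 fixed per line; P3,P4 runs 00..11 left to right):
  rows 0-3 [P1,P2=00]: 1111  = hex F
  rows 4-7 [P1,P2=01]: 1111  = hex F
  rows 8-11 [P1,P2=10]: 1111  = hex F
  rows 12-15 [P1,P2=11]: 1111  = hex F
Output column (row 0 .. row 15) = 1111111111111111
Output column grouped in 4s = 1111 1111 1111 1111 = 0xFFFF
Convert to decimal digit by digit (value = value*16 + digit):
  F -> 15
  15*16 + 15 (F) = 255
  255*16 + 15 (F) = 4095
  4095*16 + 15 (F) = 65535
Decimal = 65535

65535


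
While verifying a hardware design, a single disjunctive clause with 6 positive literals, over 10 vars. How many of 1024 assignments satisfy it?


Step 1: Total=2^10=1024
Step 2: Unsat when all 6 false: 2^4=16
Step 3: Sat=1024-16=1008

1008


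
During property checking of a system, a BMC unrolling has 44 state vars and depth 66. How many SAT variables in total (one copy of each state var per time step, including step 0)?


BMC unrolls to depth k, creating one copy of each state var for steps 0..k.
Step count = 66 + 1 = 67 (steps 0 through 66)
Vars per step = 44
Total = 44 * 67 = 2948

2948


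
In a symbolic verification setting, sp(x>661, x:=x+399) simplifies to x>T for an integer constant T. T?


Formula: sp(P, x:=E) = exists old_x. (x = E[old_x/x]) AND P[old_x/x] (old_x is the value of x before the assignment; eliminate old_x by solving x = E[old_x/x] for old_x)
Step 1: Precondition P: x>661, i.e. old_x > 661
Step 2: Assignment gives x = old_x + 399, so old_x = x - 399
Step 3: Substitute into P: x - 399 > 661
Step 4: Simplify: x > 661+399 = 1060

1060


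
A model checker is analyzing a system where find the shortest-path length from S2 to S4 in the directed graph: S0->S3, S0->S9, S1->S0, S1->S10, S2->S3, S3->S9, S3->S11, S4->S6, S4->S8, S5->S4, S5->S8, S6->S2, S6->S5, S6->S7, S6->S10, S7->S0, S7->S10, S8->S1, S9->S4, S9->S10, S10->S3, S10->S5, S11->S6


BFS layer-by-layer from S2:
  dist 0: {S2}
  dist 1: {S3}
  dist 2: {S9, S11}
  dist 3: {S4, S6, S10}
  -> S4 reached at distance 3
Shortest path length = 3

3


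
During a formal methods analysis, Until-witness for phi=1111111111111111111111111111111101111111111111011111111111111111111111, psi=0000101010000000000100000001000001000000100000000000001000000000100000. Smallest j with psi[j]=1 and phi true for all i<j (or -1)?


(phi U psi) at 0: need smallest j with psi[j]=1 and phi[i]=1 for all i in [0,j).
Scan from step 0:
  step 0: phi=1, psi=0 -> continue
  step 1: phi=1, psi=0 -> continue
  step 2: phi=1, psi=0 -> continue
  step 3: phi=1, psi=0 -> continue
  step 4: psi=1 and phi held for [0,4) -> witness found
Witness step = 4

4


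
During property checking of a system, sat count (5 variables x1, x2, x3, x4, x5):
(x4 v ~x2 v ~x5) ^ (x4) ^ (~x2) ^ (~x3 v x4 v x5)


CNF with 4 clauses over 5 vars (32 assignments).
An assignment satisfies CNF iff every clause has >=1 true literal.
Check each row (bits = x1,x2,x3,x4,x5; clause T/F shown):
  row 0 [00000]: clauses=TFTT -> 0
  row 1 [00001]: clauses=TFTT -> 0
  row 2 [00010]: clauses=TTTT -> 1
  row 3 [00011]: clauses=TTTT -> 1
  row 4 [00100]: clauses=TFTF -> 0
  row 5 [00101]: clauses=TFTT -> 0
  row 6 [00110]: clauses=TTTT -> 1
  row 7 [00111]: clauses=TTTT -> 1
  row 8 [01000]: clauses=TFFT -> 0
  row 9 [01001]: clauses=FFFT -> 0
  row 10 [01010]: clauses=TTFT -> 0
  row 11 [01011]: clauses=TTFT -> 0
  row 12 [01100]: clauses=TFFF -> 0
  row 13 [01101]: clauses=FFFT -> 0
  row 14 [01110]: clauses=TTFT -> 0
  row 15 [01111]: clauses=TTFT -> 0
  row 16 [10000]: clauses=TFTT -> 0
  row 17 [10001]: clauses=TFTT -> 0
  row 18 [10010]: clauses=TTTT -> 1
  row 19 [10011]: clauses=TTTT -> 1
  row 20 [10100]: clauses=TFTF -> 0
  row 21 [10101]: clauses=TFTT -> 0
  row 22 [10110]: clauses=TTTT -> 1
  row 23 [10111]: clauses=TTTT -> 1
  row 24 [11000]: clauses=TFFT -> 0
  row 25 [11001]: clauses=FFFT -> 0
  row 26 [11010]: clauses=TTFT -> 0
  row 27 [11011]: clauses=TTFT -> 0
  row 28 [11100]: clauses=TFFF -> 0
  row 29 [11101]: clauses=FFFT -> 0
  row 30 [11110]: clauses=TTFT -> 0
  row 31 [11111]: clauses=TTFT -> 0
Full result column, 8 rows per line (x1,x2 fixed per line; x3,x4,x5 runs 000..111 left to right):
  rows 0-7 [x1,x2=00]: 00110011  (ones: 4)
  rows 8-15 [x1,x2=01]: 00000000  (ones: 0)
  rows 16-23 [x1,x2=10]: 00110011  (ones: 4)
  rows 24-31 [x1,x2=11]: 00000000  (ones: 0)
Satisfying assignments = 4+0+4+0 = 8

8


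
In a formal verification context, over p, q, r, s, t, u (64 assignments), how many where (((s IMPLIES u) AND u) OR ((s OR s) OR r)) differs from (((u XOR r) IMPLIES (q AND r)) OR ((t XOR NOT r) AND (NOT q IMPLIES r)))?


F1 = (((s IMPLIES u) AND u) OR ((s OR s) OR r))
F2 = (((u XOR r) IMPLIES (q AND r)) OR ((t XOR NOT r) AND (NOT q IMPLIES r)))
Evaluate both on each of 64 rows (bits = p,q,r,s,t,u):
  row 0 [000000]: F1=0 F2=1 (differ) -> 1
  row 1 [000001]: F1=1 F2=0 (differ) -> 1
  row 2 [000010]: F1=0 F2=1 (differ) -> 1
  row 3 [000011]: F1=1 F2=0 (differ) -> 1
  row 4 [000100]: F1=1 F2=1 -> 0
  (every remaining row is evaluated the same way; all 64 results are listed next)
Full result column, 8 rows per line (p,q,r fixed per line; s,t,u runs 000..111 left to right):
  rows 0-7 [p,q,r=000]: 11110101  (ones: 6)
  rows 8-15 [p,q,r=001]: 10001000  (ones: 2)
  rows 16-23 [p,q,r=010]: 10110001  (ones: 4)
  rows 24-31 [p,q,r=011]: 00000000  (ones: 0)
  rows 32-39 [p,q,r=100]: 11110101  (ones: 6)
  rows 40-47 [p,q,r=101]: 10001000  (ones: 2)
  rows 48-55 [p,q,r=110]: 10110001  (ones: 4)
  rows 56-63 [p,q,r=111]: 00000000  (ones: 0)
Disagreements = 6+2+4+0+6+2+4+0 = 24

24


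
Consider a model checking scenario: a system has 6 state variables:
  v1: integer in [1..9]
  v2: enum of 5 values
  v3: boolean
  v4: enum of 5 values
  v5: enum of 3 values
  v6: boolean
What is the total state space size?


State space = product of domain sizes of all variables.
Domain sizes:
  v1 (integer in [1..9]): 9
  v2 (enum of 5 values): 5
  v3 (boolean): 2
  v4 (enum of 5 values): 5
  v5 (enum of 3 values): 3
  v6 (boolean): 2
Product = 9 * 5 * 2 * 5 * 3 * 2 = 2700

2700


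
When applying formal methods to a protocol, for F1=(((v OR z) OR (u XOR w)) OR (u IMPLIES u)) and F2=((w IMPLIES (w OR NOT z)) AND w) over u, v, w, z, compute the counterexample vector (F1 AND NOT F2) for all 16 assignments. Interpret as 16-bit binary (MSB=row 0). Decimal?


F1 = (((v OR z) OR (u XOR w)) OR (u IMPLIES u))
F2 = ((w IMPLIES (w OR NOT z)) AND w)
Counterexample to F1=>F2 is where F1=1 and F2=0.
Evaluate each row (bits = u,v,w,z, MSB first):
  row 0 [0000]: F1=1 F2=0 -> F1&~F2 -> 1
  row 1 [0001]: F1=1 F2=0 -> F1&~F2 -> 1
  row 2 [0010]: F1=1 F2=1 -> F1&~F2 -> 0
  row 3 [0011]: F1=1 F2=1 -> F1&~F2 -> 0
  row 4 [0100]: F1=1 F2=0 -> F1&~F2 -> 1
  row 5 [0101]: F1=1 F2=0 -> F1&~F2 -> 1
  row 6 [0110]: F1=1 F2=1 -> F1&~F2 -> 0
  row 7 [0111]: F1=1 F2=1 -> F1&~F2 -> 0
  row 8 [1000]: F1=1 F2=0 -> F1&~F2 -> 1
  row 9 [1001]: F1=1 F2=0 -> F1&~F2 -> 1
  row 10 [1010]: F1=1 F2=1 -> F1&~F2 -> 0
  row 11 [1011]: F1=1 F2=1 -> F1&~F2 -> 0
  row 12 [1100]: F1=1 F2=0 -> F1&~F2 -> 1
  row 13 [1101]: F1=1 F2=0 -> F1&~F2 -> 1
  row 14 [1110]: F1=1 F2=1 -> F1&~F2 -> 0
  row 15 [1111]: F1=1 F2=1 -> F1&~F2 -> 0
Full result column, 4 rows per line (u,v fixed per line; w,z runs 00..11 left to right):
  rows 0-3 [u,v=00]: 1100  = hex C
  rows 4-7 [u,v=01]: 1100  = hex C
  rows 8-11 [u,v=10]: 1100  = hex C
  rows 12-15 [u,v=11]: 1100  = hex C
Counterexample vector (row 0 .. row 15) = 1100110011001100
Output column grouped in 4s = 1100 1100 1100 1100 = 0xCCCC
Convert to decimal digit by digit (value = value*16 + digit):
  C -> 12
  12*16 + 12 (C) = 204
  204*16 + 12 (C) = 3276
  3276*16 + 12 (C) = 52428
Decimal = 52428

52428


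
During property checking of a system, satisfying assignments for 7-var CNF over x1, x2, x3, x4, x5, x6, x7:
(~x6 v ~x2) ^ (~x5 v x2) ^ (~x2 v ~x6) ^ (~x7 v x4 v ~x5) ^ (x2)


CNF with 5 clauses over 7 vars (128 assignments).
An assignment satisfies CNF iff every clause has >=1 true literal.
Check each row (bits = x1,x2,x3,x4,x5,x6,x7; clause T/F shown):
  row 0 [0000000]: clauses=TTTTF -> 0
  row 1 [0000001]: clauses=TTTTF -> 0
  row 2 [0000010]: clauses=TTTTF -> 0
  row 3 [0000011]: clauses=TTTTF -> 0
  row 4 [0000100]: clauses=TFTTF -> 0
  (every remaining row is evaluated the same way; all 128 results are listed next)
Full result column, 8 rows per line (x1,x2,x3,x4 fixed per line; x5,x6,x7 runs 000..111 left to right):
  rows 0-7 [x1,x2,x3,x4=0000]: 00000000  (ones: 0)
  rows 8-15 [x1,x2,x3,x4=0001]: 00000000  (ones: 0)
  rows 16-23 [x1,x2,x3,x4=0010]: 00000000  (ones: 0)
  rows 24-31 [x1,x2,x3,x4=0011]: 00000000  (ones: 0)
  rows 32-39 [x1,x2,x3,x4=0100]: 11001000  (ones: 3)
  rows 40-47 [x1,x2,x3,x4=0101]: 11001100  (ones: 4)
  rows 48-55 [x1,x2,x3,x4=0110]: 11001000  (ones: 3)
  rows 56-63 [x1,x2,x3,x4=0111]: 11001100  (ones: 4)
  rows 64-71 [x1,x2,x3,x4=1000]: 00000000  (ones: 0)
  rows 72-79 [x1,x2,x3,x4=1001]: 00000000  (ones: 0)
  rows 80-87 [x1,x2,x3,x4=1010]: 00000000  (ones: 0)
  rows 88-95 [x1,x2,x3,x4=1011]: 00000000  (ones: 0)
  rows 96-103 [x1,x2,x3,x4=1100]: 11001000  (ones: 3)
  rows 104-111 [x1,x2,x3,x4=1101]: 11001100  (ones: 4)
  rows 112-119 [x1,x2,x3,x4=1110]: 11001000  (ones: 3)
  rows 120-127 [x1,x2,x3,x4=1111]: 11001100  (ones: 4)
Satisfying assignments = 0+0+0+0+3+4+3+4+0+0+0+0+3+4+3+4 = 28

28


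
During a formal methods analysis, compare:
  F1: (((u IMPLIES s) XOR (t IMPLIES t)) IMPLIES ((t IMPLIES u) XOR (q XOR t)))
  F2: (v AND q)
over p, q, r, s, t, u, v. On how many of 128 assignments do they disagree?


F1 = (((u IMPLIES s) XOR (t IMPLIES t)) IMPLIES ((t IMPLIES u) XOR (q XOR t)))
F2 = (v AND q)
Evaluate both on each of 128 rows (bits = p,q,r,s,t,u,v):
  row 0 [0000000]: F1=1 F2=0 (differ) -> 1
  row 1 [0000001]: F1=1 F2=0 (differ) -> 1
  row 2 [0000010]: F1=1 F2=0 (differ) -> 1
  row 3 [0000011]: F1=1 F2=0 (differ) -> 1
  row 4 [0000100]: F1=1 F2=0 (differ) -> 1
  (every remaining row is evaluated the same way; all 128 results are listed next)
Full result column, 8 rows per line (p,q,r,s fixed per line; t,u,v runs 000..111 left to right):
  rows 0-7 [p,q,r,s=0000]: 11111100  (ones: 6)
  rows 8-15 [p,q,r,s=0001]: 11111111  (ones: 8)
  rows 16-23 [p,q,r,s=0010]: 11111100  (ones: 6)
  rows 24-31 [p,q,r,s=0011]: 11111111  (ones: 8)
  rows 32-39 [p,q,r,s=0100]: 10011010  (ones: 4)
  rows 40-47 [p,q,r,s=0101]: 10101010  (ones: 4)
  rows 48-55 [p,q,r,s=0110]: 10011010  (ones: 4)
  rows 56-63 [p,q,r,s=0111]: 10101010  (ones: 4)
  rows 64-71 [p,q,r,s=1000]: 11111100  (ones: 6)
  rows 72-79 [p,q,r,s=1001]: 11111111  (ones: 8)
  rows 80-87 [p,q,r,s=1010]: 11111100  (ones: 6)
  rows 88-95 [p,q,r,s=1011]: 11111111  (ones: 8)
  rows 96-103 [p,q,r,s=1100]: 10011010  (ones: 4)
  rows 104-111 [p,q,r,s=1101]: 10101010  (ones: 4)
  rows 112-119 [p,q,r,s=1110]: 10011010  (ones: 4)
  rows 120-127 [p,q,r,s=1111]: 10101010  (ones: 4)
Disagreements = 6+8+6+8+4+4+4+4+6+8+6+8+4+4+4+4 = 88

88


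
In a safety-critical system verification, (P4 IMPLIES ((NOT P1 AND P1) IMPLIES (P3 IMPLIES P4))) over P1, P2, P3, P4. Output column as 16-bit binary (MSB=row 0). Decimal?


Formula: (P4 IMPLIES ((NOT P1 AND P1) IMPLIES (P3 IMPLIES P4))) over P1, P2, P3, P4 (16 rows)
Evaluate each row (bits = P1,P2,P3,P4, MSB first):
  row 0 [0000]: (0 IMPLIES ((NOT 0 AND 0) IMPLIES (0 IMPLIES 0))) -> 1
  row 1 [0001]: (1 IMPLIES ((NOT 0 AND 0) IMPLIES (0 IMPLIES 1))) -> 1
  row 2 [0010]: (0 IMPLIES ((NOT 0 AND 0) IMPLIES (1 IMPLIES 0))) -> 1
  row 3 [0011]: (1 IMPLIES ((NOT 0 AND 0) IMPLIES (1 IMPLIES 1))) -> 1
  row 4 [0100]: (0 IMPLIES ((NOT 0 AND 0) IMPLIES (0 IMPLIES 0))) -> 1
  row 5 [0101]: (1 IMPLIES ((NOT 0 AND 0) IMPLIES (0 IMPLIES 1))) -> 1
  row 6 [0110]: (0 IMPLIES ((NOT 0 AND 0) IMPLIES (1 IMPLIES 0))) -> 1
  row 7 [0111]: (1 IMPLIES ((NOT 0 AND 0) IMPLIES (1 IMPLIES 1))) -> 1
  row 8 [1000]: (0 IMPLIES ((NOT 1 AND 1) IMPLIES (0 IMPLIES 0))) -> 1
  row 9 [1001]: (1 IMPLIES ((NOT 1 AND 1) IMPLIES (0 IMPLIES 1))) -> 1
  row 10 [1010]: (0 IMPLIES ((NOT 1 AND 1) IMPLIES (1 IMPLIES 0))) -> 1
  row 11 [1011]: (1 IMPLIES ((NOT 1 AND 1) IMPLIES (1 IMPLIES 1))) -> 1
  row 12 [1100]: (0 IMPLIES ((NOT 1 AND 1) IMPLIES (0 IMPLIES 0))) -> 1
  row 13 [1101]: (1 IMPLIES ((NOT 1 AND 1) IMPLIES (0 IMPLIES 1))) -> 1
  row 14 [1110]: (0 IMPLIES ((NOT 1 AND 1) IMPLIES (1 IMPLIES 0))) -> 1
  row 15 [1111]: (1 IMPLIES ((NOT 1 AND 1) IMPLIES (1 IMPLIES 1))) -> 1
Full result column, 4 rows per line (P1,P2 fixed per line; P3,P4 runs 00..11 left to right):
  rows 0-3 [P1,P2=00]: 1111  = hex F
  rows 4-7 [P1,P2=01]: 1111  = hex F
  rows 8-11 [P1,P2=10]: 1111  = hex F
  rows 12-15 [P1,P2=11]: 1111  = hex F
Output column (row 0 .. row 15) = 1111111111111111
Output column grouped in 4s = 1111 1111 1111 1111 = 0xFFFF
Convert to decimal digit by digit (value = value*16 + digit):
  F -> 15
  15*16 + 15 (F) = 255
  255*16 + 15 (F) = 4095
  4095*16 + 15 (F) = 65535
Decimal = 65535

65535


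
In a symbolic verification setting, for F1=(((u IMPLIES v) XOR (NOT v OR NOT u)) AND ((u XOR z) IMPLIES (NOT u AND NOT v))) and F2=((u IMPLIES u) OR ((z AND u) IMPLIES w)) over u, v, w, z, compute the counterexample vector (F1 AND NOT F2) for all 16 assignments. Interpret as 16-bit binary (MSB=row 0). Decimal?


F1 = (((u IMPLIES v) XOR (NOT v OR NOT u)) AND ((u XOR z) IMPLIES (NOT u AND NOT v)))
F2 = ((u IMPLIES u) OR ((z AND u) IMPLIES w))
Counterexample to F1=>F2 is where F1=1 and F2=0.
Evaluate each row (bits = u,v,w,z, MSB first):
  row 0 [0000]: F1=0 F2=1 -> F1&~F2 -> 0
  row 1 [0001]: F1=0 F2=1 -> F1&~F2 -> 0
  row 2 [0010]: F1=0 F2=1 -> F1&~F2 -> 0
  row 3 [0011]: F1=0 F2=1 -> F1&~F2 -> 0
  row 4 [0100]: F1=0 F2=1 -> F1&~F2 -> 0
  row 5 [0101]: F1=0 F2=1 -> F1&~F2 -> 0
  row 6 [0110]: F1=0 F2=1 -> F1&~F2 -> 0
  row 7 [0111]: F1=0 F2=1 -> F1&~F2 -> 0
  row 8 [1000]: F1=0 F2=1 -> F1&~F2 -> 0
  row 9 [1001]: F1=1 F2=1 -> F1&~F2 -> 0
  row 10 [1010]: F1=0 F2=1 -> F1&~F2 -> 0
  row 11 [1011]: F1=1 F2=1 -> F1&~F2 -> 0
  row 12 [1100]: F1=0 F2=1 -> F1&~F2 -> 0
  row 13 [1101]: F1=1 F2=1 -> F1&~F2 -> 0
  row 14 [1110]: F1=0 F2=1 -> F1&~F2 -> 0
  row 15 [1111]: F1=1 F2=1 -> F1&~F2 -> 0
Full result column, 4 rows per line (u,v fixed per line; w,z runs 00..11 left to right):
  rows 0-3 [u,v=00]: 0000  = hex 0
  rows 4-7 [u,v=01]: 0000  = hex 0
  rows 8-11 [u,v=10]: 0000  = hex 0
  rows 12-15 [u,v=11]: 0000  = hex 0
Counterexample vector (row 0 .. row 15) = 0000000000000000
Output column grouped in 4s = 0000 0000 0000 0000 = 0x0000
Convert to decimal digit by digit (value = value*16 + digit):
  0 -> 0
  0*16 + 0 = 0
  0*16 + 0 = 0
  0*16 + 0 = 0
Decimal = 0

0


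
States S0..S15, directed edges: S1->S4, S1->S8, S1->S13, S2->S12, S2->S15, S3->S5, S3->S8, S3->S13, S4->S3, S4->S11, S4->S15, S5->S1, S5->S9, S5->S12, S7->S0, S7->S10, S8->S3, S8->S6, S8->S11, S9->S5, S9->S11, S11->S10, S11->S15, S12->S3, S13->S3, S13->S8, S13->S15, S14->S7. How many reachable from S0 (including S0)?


BFS from S0:
  layer 0: {S0}
Reachable set: {S0}
Count = 1

1


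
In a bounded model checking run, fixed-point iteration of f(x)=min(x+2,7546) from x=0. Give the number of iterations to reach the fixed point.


Step 1: x=0, cap=7546, increment=2
Step 2: x grows by 2 each step until capped at 7546; fixed point is x=7546
Step 3: iterations = ceil(7546/2) = 3773

3773


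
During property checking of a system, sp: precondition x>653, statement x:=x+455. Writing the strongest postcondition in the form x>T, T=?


Formula: sp(P, x:=E) = exists old_x. (x = E[old_x/x]) AND P[old_x/x] (old_x is the value of x before the assignment; eliminate old_x by solving x = E[old_x/x] for old_x)
Step 1: Precondition P: x>653, i.e. old_x > 653
Step 2: Assignment gives x = old_x + 455, so old_x = x - 455
Step 3: Substitute into P: x - 455 > 653
Step 4: Simplify: x > 653+455 = 1108

1108


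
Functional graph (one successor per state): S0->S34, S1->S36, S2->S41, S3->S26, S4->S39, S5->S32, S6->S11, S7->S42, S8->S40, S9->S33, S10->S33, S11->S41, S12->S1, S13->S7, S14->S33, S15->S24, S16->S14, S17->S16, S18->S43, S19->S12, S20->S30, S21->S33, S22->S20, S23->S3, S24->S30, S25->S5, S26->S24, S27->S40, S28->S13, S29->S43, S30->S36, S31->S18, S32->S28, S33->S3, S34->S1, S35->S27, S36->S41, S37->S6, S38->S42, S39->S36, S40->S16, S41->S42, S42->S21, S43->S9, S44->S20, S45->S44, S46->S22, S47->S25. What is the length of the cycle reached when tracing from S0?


Trace from S0 until a state repeats:
  S0 -> S34 -> S1 -> S36 -> S41 -> S42 -> S21 -> S33 -> S3 -> S26 -> S24 -> S30 -> S36
S36 first seen at step 3, revisited at step 12.
Cycle length = 12 - 3 = 9

9


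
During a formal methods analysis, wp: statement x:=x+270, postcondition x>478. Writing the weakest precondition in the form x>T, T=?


Formula: wp(x:=E, P) = P[E/x] (substitute E for x in postcondition)
Step 1: Postcondition: x>478
Step 2: Substitute x+270 for x: x+270>478
Step 3: Solve for x: x > 478-270 = 208

208
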